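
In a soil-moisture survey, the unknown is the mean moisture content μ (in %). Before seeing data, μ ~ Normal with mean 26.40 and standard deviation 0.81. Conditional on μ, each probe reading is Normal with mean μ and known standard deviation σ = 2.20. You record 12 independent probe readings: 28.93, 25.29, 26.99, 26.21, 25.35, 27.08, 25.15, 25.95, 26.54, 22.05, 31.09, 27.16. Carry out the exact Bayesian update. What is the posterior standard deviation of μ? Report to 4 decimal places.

For Normal data with known variance σ², a Normal(μ₀, σ₀²) prior on μ is conjugate. Posterior precision = 1/σ₀² + n/σ²; posterior mean is the precision-weighted average of μ₀ and x̄.
σ₀² = 0.81² = 0.6561, σ² = 2.20² = 4.84; σ² + n·σ₀² = 4.84 + 12·0.6561 = 12.7132.
Posterior precision = 1/σ₀² + n/σ² = 1/0.6561 + 12/4.84 = (σ² + n·σ₀²)/(σ₀²σ²) = 12.7132/(0.6561·4.84); posterior variance σₙ² = σ₀²σ²/(σ² + n·σ₀²) = 0.6561·4.84/12.7132 = 0.249782.
Posterior SD = √σₙ² = √(0.6561·4.84/12.7132) = 0.4998.

0.4998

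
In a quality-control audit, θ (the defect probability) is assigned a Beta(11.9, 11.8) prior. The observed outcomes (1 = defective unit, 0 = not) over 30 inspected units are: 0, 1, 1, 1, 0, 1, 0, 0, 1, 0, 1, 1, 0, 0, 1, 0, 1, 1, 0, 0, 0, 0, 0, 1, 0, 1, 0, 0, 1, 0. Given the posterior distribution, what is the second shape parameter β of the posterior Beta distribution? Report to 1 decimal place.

28.8

The Beta prior is conjugate to a Binomial/Bernoulli likelihood; the update adds successes to α and failures to β.
Posterior: Beta(α+k, β+n−k) = Beta(11.9+13, 11.8+17) = Beta(24.9, 28.8).
Posterior β = 28.8.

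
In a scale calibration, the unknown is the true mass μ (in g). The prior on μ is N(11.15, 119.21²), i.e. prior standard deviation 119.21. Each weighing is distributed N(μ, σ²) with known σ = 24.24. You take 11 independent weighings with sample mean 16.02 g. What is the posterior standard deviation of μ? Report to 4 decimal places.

For Normal data with known variance σ², a Normal(μ₀, σ₀²) prior on μ is conjugate. Posterior precision = 1/σ₀² + n/σ²; posterior mean is the precision-weighted average of μ₀ and x̄.
σ₀² = 119.21² = 14211.0241, σ² = 24.24² = 587.5776; σ² + n·σ₀² = 587.5776 + 11·14211.0241 = 156908.8427.
Posterior precision = 1/σ₀² + n/σ² = 1/14211.0241 + 11/587.5776 = (σ² + n·σ₀²)/(σ₀²σ²) = 156908.8427/(14211.0241·587.5776); posterior variance σₙ² = σ₀²σ²/(σ² + n·σ₀²) = 14211.0241·587.5776/156908.8427 = 53.216118.
Posterior SD = √σₙ² = √(14211.0241·587.5776/156908.8427) = 7.2949.

7.2949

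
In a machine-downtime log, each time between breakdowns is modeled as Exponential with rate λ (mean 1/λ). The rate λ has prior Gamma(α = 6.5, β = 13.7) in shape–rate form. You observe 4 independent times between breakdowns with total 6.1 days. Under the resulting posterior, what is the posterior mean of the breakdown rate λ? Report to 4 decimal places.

0.5303

With a Gamma(shape α, rate β) prior on the exponential rate λ, the posterior after n observations with total T = Σxᵢ is Gamma(α+n, β+T).
Posterior: Gamma(6.5+4, 13.7+6.1) = Gamma(10.5, 19.8).
Posterior mean of λ = α/β = 10.5/19.8 = 0.5303.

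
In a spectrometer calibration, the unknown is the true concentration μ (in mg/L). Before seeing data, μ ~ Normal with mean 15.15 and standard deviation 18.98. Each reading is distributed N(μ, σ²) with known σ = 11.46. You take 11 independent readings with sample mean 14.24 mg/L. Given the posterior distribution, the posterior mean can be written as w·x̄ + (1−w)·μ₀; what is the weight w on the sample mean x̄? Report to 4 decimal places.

0.9679

For Normal data with known variance σ², a Normal(μ₀, σ₀²) prior on μ is conjugate. Posterior precision = 1/σ₀² + n/σ²; posterior mean is the precision-weighted average of μ₀ and x̄.
σ₀² = 18.98² = 360.2404, σ² = 11.46² = 131.3316. Prior precision 1/σ₀² = 1/360.2404; data precision n/σ² = 11/131.3316.
w = (n/σ²)/(1/σ₀² + n/σ²) = n·σ₀²/(σ² + n·σ₀²) = 11·360.2404/(131.3316 + 11·360.2404) = 3962.6444/4093.976 = 0.9679.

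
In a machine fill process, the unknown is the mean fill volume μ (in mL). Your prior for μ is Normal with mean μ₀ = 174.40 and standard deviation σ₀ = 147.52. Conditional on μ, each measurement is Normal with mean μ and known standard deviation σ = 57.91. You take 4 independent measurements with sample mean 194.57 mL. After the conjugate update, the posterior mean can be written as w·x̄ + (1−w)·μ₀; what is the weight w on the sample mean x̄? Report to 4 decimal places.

For Normal data with known variance σ², a Normal(μ₀, σ₀²) prior on μ is conjugate. Posterior precision = 1/σ₀² + n/σ²; posterior mean is the precision-weighted average of μ₀ and x̄.
σ₀² = 147.52² = 21762.1504, σ² = 57.91² = 3353.5681. Prior precision 1/σ₀² = 1/21762.1504; data precision n/σ² = 4/3353.5681.
w = (n/σ²)/(1/σ₀² + n/σ²) = n·σ₀²/(σ² + n·σ₀²) = 4·21762.1504/(3353.5681 + 4·21762.1504) = 87048.6016/90402.1697 = 0.9629.

0.9629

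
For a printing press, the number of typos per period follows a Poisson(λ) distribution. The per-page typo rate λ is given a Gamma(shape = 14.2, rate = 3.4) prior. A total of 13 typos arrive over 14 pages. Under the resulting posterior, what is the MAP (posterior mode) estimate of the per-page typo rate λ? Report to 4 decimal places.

With a Gamma(shape α, rate β) prior, the Poisson likelihood is conjugate: the posterior is Gamma(α + ΣXᵢ, β + n).
Posterior: Gamma(α+S, β+n) = Gamma(14.2+13, 3.4+14) = Gamma(27.2, 17.4).
Mode of Gamma(α,β) for α≥1 is (α−1)/β = 26.2/17.4 = 1.5057.

1.5057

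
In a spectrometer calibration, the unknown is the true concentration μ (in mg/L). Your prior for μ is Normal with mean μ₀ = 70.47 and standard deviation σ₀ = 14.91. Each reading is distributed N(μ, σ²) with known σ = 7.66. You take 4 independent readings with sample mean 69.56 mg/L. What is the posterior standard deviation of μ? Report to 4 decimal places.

For Normal data with known variance σ², a Normal(μ₀, σ₀²) prior on μ is conjugate. Posterior precision = 1/σ₀² + n/σ²; posterior mean is the precision-weighted average of μ₀ and x̄.
σ₀² = 14.91² = 222.3081, σ² = 7.66² = 58.6756; σ² + n·σ₀² = 58.6756 + 4·222.3081 = 947.908.
Posterior precision = 1/σ₀² + n/σ² = 1/222.3081 + 4/58.6756 = (σ² + n·σ₀²)/(σ₀²σ²) = 947.908/(222.3081·58.6756); posterior variance σₙ² = σ₀²σ²/(σ² + n·σ₀²) = 222.3081·58.6756/947.908 = 13.760894.
Posterior SD = √σₙ² = √(222.3081·58.6756/947.908) = 3.7096.

3.7096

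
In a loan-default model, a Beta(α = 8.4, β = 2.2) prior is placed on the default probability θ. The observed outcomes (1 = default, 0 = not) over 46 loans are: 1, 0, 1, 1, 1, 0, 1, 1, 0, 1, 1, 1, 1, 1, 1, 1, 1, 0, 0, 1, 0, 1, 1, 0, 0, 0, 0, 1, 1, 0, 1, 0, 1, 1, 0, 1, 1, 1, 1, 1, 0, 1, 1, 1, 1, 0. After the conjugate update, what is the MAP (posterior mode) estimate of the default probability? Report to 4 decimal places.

The Beta prior is conjugate to a Binomial/Bernoulli likelihood; the update adds successes to α and failures to β.
Posterior: Beta(α+k, β+n−k) = Beta(8.4+31, 2.2+15) = Beta(39.4, 17.2).
Mode of Beta(a,b) for a,b>1 is (a−1)/(a+b−2) = 38.4/54.6 = 0.7033.

0.7033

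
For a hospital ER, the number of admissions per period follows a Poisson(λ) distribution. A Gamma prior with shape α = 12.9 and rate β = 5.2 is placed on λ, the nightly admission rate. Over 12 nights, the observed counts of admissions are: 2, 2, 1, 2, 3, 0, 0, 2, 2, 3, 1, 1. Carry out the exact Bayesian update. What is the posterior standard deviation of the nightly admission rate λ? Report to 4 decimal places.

With a Gamma(shape α, rate β) prior, the Poisson likelihood is conjugate: the posterior is Gamma(α + ΣXᵢ, β + n).
Sum of counts S = 19 over n = 12 nights.
Posterior: Gamma(α+S, β+n) = Gamma(12.9+19, 5.2+12) = Gamma(31.9, 17.2).
SD = √α/β = √31.9/17.2 = 0.3284.

0.3284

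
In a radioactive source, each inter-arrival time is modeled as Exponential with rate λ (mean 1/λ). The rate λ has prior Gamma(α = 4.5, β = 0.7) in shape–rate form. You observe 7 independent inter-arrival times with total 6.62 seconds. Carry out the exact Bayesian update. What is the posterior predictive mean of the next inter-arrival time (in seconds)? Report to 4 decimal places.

0.6971

With a Gamma(shape α, rate β) prior on the exponential rate λ, the posterior after n observations with total T = Σxᵢ is Gamma(α+n, β+T).
Posterior: Gamma(4.5+7, 0.7+6.62) = Gamma(11.5, 7.32).
The predictive distribution for the next observation is Lomax; its mean is β/(α−1) = 7.32/10.5 = 0.6971.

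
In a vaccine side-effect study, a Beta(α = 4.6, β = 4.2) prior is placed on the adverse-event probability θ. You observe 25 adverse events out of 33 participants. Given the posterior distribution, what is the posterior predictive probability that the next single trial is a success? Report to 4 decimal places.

0.7081

The Beta prior is conjugate to a Binomial/Bernoulli likelihood; the update adds successes to α and failures to β.
Posterior: Beta(α+k, β+n−k) = Beta(4.6+25, 4.2+8) = Beta(29.6, 12.2).
For a single future Bernoulli trial, P(success | data) = α/(α+β) = 0.7081.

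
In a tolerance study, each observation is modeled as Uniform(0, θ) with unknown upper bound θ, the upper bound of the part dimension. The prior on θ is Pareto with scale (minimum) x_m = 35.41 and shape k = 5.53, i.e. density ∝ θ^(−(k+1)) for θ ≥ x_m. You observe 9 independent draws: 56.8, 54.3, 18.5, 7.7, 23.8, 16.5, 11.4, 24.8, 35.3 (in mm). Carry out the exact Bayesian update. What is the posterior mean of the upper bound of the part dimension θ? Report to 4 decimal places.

A Pareto(scale x_m, shape k) prior on the upper bound θ of Uniform(0, θ) is conjugate: posterior is Pareto(max(x_m, max xᵢ), k + n).
Sample maximum = 56.8; prior scale x_m = 35.41 → posterior scale = max = 56.80.
Posterior shape = 5.53 + 9 = 14.53.
E[θ|data] = k·x_m/(k−1) = 14.53·56.80/13.53 = 60.9981.

60.9981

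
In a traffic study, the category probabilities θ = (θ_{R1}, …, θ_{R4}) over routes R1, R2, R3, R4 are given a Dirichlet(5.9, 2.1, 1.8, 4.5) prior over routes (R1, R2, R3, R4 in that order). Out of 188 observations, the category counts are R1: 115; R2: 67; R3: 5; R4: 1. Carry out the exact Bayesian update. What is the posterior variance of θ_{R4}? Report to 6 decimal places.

0.000130

The Dirichlet prior is conjugate to the Multinomial likelihood: each posterior αⱼ = prior αⱼ + observed count nⱼ.
Posterior concentration: (120.9, 69.1, 6.8, 5.5), total = 202.3.
Var[θ_j] = α_j(Σα−α_j)/((Σα)²(Σα+1)) = 5.5·196.8/(202.3²·203.3) = 0.000130.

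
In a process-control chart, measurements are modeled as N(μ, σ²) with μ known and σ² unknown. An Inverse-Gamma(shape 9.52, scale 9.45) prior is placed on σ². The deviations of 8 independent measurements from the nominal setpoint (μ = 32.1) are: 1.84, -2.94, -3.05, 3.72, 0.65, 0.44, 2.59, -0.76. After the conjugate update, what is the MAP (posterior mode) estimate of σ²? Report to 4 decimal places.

2.1340

With known mean μ and an Inverse-Gamma(α, β) prior on σ², the Normal likelihood is conjugate: posterior is Inv-Gamma(α + n/2, β + Σ(xᵢ−μ)²/2).
Σ(xᵢ−μ)² = (1.84)² + (-2.94)² + (-3.05)² + (3.72)² + (0.65)² + (0.44)² + (2.59)² + (-0.76)² = 43.0719.
Posterior: Inv-Gamma(9.52 + 8/2, 9.45 + 43.0719/2) = Inv-Gamma(13.52, 30.98595).
Mode = β/(α+1) = 30.98595/14.52 = 2.1340.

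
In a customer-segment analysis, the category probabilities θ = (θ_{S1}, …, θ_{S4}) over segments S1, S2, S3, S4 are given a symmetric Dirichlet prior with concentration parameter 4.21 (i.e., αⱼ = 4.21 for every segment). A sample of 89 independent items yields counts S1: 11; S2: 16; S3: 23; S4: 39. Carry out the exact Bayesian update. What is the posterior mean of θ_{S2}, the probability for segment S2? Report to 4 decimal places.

0.1909

The Dirichlet prior is conjugate to the Multinomial likelihood: each posterior αⱼ = prior αⱼ + observed count nⱼ.
Posterior concentration: (15.21, 20.21, 27.21, 43.21), total = 105.84.
E[θ_{S2}|data] = α_{S2}/Σα = 20.21/105.84 = 0.1909.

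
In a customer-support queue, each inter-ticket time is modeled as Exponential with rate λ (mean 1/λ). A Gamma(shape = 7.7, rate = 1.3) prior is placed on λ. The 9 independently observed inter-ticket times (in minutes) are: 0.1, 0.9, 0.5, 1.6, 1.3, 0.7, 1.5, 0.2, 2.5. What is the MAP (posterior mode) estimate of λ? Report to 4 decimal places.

1.4811

With a Gamma(shape α, rate β) prior on the exponential rate λ, the posterior after n observations with total T = Σxᵢ is Gamma(α+n, β+T).
Sum of observations T = 9.3 minutes; n = 9.
Posterior: Gamma(7.7+9, 1.3+9.3) = Gamma(16.7, 10.6).
Mode = (α−1)/β = 1.4811.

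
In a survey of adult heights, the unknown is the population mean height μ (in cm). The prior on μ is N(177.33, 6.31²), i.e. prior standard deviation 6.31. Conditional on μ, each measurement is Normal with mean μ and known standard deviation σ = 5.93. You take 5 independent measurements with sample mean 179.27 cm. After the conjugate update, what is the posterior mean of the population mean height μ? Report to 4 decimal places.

For Normal data with known variance σ², a Normal(μ₀, σ₀²) prior on μ is conjugate. Posterior precision = 1/σ₀² + n/σ²; posterior mean is the precision-weighted average of μ₀ and x̄.
n·x̄ = 5·179.27 = 896.35.
σ₀² = 6.31² = 39.8161, σ² = 5.93² = 35.1649; σ² + n·σ₀² = 35.1649 + 5·39.8161 = 234.2454.
Posterior mean = (μ₀/σ₀² + n·x̄/σ²)/(1/σ₀² + n/σ²) = (σ²·μ₀ + σ₀²·n·x̄)/(σ² + n·σ₀²) = (35.1649·177.33 + 39.8161·896.35)/234.2454 = 41924.952952/234.2454 = 178.9788.

178.9788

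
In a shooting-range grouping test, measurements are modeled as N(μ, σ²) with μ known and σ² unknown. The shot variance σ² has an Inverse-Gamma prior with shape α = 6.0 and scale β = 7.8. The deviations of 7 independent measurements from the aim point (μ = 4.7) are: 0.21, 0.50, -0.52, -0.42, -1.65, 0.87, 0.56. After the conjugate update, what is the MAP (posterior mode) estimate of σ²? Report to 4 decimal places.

0.9588

With known mean μ and an Inverse-Gamma(α, β) prior on σ², the Normal likelihood is conjugate: posterior is Inv-Gamma(α + n/2, β + Σ(xᵢ−μ)²/2).
Σ(xᵢ−μ)² = (0.21)² + (0.50)² + (-0.52)² + (-0.42)² + (-1.65)² + (0.87)² + (0.56)² = 4.5339.
Posterior: Inv-Gamma(6.0 + 7/2, 7.8 + 4.5339/2) = Inv-Gamma(9.50, 10.06695).
Mode = β/(α+1) = 10.06695/10.50 = 0.9588.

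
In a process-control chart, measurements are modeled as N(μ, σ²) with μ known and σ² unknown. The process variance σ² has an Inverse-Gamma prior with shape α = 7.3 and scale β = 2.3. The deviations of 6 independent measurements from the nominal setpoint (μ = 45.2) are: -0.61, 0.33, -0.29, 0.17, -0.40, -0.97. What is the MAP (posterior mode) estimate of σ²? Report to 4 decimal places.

0.2785

With known mean μ and an Inverse-Gamma(α, β) prior on σ², the Normal likelihood is conjugate: posterior is Inv-Gamma(α + n/2, β + Σ(xᵢ−μ)²/2).
Σ(xᵢ−μ)² = (-0.61)² + (0.33)² + (-0.29)² + (0.17)² + (-0.40)² + (-0.97)² = 1.6949.
Posterior: Inv-Gamma(7.3 + 6/2, 2.3 + 1.6949/2) = Inv-Gamma(10.30, 3.14745).
Mode = β/(α+1) = 3.14745/11.30 = 0.2785.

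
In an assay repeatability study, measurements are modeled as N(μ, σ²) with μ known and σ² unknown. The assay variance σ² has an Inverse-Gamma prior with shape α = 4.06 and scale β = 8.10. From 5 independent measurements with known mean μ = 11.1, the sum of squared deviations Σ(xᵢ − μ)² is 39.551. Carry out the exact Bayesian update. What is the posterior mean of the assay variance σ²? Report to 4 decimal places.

With known mean μ and an Inverse-Gamma(α, β) prior on σ², the Normal likelihood is conjugate: posterior is Inv-Gamma(α + n/2, β + Σ(xᵢ−μ)²/2).
Posterior: Inv-Gamma(4.06 + 5/2, 8.10 + 39.551/2) = Inv-Gamma(6.56, 27.8755).
E[σ²|data] = β/(α−1) = 27.8755/5.56 = 5.0136.

5.0136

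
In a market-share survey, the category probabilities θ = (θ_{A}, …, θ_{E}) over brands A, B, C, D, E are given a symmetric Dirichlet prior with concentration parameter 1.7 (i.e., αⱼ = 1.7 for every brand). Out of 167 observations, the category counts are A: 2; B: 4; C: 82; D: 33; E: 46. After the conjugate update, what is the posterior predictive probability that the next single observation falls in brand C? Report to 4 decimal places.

0.4769

The Dirichlet prior is conjugate to the Multinomial likelihood: each posterior αⱼ = prior αⱼ + observed count nⱼ.
Posterior concentration: (3.7, 5.7, 83.7, 34.7, 47.7), total = 175.5.
P(next = C | data) = α_{C}/Σα = 0.4769.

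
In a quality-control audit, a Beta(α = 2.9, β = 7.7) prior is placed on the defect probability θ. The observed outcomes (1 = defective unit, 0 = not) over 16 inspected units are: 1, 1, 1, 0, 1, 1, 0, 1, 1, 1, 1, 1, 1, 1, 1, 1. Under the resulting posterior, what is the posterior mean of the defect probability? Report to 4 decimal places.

The Beta prior is conjugate to a Binomial/Bernoulli likelihood; the update adds successes to α and failures to β.
Posterior: Beta(α+k, β+n−k) = Beta(2.9+14, 7.7+2) = Beta(16.9, 9.7).
Posterior mean = α/(α+β) = 16.9/26.6 = 0.6353.

0.6353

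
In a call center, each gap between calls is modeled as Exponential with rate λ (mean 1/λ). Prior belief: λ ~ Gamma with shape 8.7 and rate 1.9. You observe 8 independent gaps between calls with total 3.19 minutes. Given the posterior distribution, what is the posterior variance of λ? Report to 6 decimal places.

With a Gamma(shape α, rate β) prior on the exponential rate λ, the posterior after n observations with total T = Σxᵢ is Gamma(α+n, β+T).
Posterior: Gamma(8.7+8, 1.9+3.19) = Gamma(16.7, 5.09).
Var = α/β² = 0.644586.

0.644586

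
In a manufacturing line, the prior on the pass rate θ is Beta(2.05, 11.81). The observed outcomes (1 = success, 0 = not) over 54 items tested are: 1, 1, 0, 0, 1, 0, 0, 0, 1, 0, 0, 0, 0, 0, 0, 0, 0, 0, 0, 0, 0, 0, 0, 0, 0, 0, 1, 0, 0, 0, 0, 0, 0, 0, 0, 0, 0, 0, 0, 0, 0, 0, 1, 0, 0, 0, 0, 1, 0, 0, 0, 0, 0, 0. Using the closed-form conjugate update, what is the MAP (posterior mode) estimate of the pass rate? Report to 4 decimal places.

0.1222

The Beta prior is conjugate to a Binomial/Bernoulli likelihood; the update adds successes to α and failures to β.
Posterior: Beta(α+k, β+n−k) = Beta(2.05+7, 11.81+47) = Beta(9.05, 58.81).
Mode of Beta(a,b) for a,b>1 is (a−1)/(a+b−2) = 8.05/65.86 = 0.1222.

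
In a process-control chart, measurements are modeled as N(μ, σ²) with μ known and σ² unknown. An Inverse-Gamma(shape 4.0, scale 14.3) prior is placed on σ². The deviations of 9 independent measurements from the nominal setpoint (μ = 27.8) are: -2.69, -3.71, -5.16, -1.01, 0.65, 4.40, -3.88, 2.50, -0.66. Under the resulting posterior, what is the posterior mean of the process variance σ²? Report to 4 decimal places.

7.9179

With known mean μ and an Inverse-Gamma(α, β) prior on σ², the Normal likelihood is conjugate: posterior is Inv-Gamma(α + n/2, β + Σ(xᵢ−μ)²/2).
Σ(xᵢ−μ)² = (-2.69)² + (-3.71)² + (-5.16)² + (-1.01)² + (0.65)² + (4.40)² + (-3.88)² + (2.50)² + (-0.66)² = 90.1684.
Posterior: Inv-Gamma(4.0 + 9/2, 14.3 + 90.1684/2) = Inv-Gamma(8.50, 59.38420).
E[σ²|data] = β/(α−1) = 59.38420/7.50 = 7.9179.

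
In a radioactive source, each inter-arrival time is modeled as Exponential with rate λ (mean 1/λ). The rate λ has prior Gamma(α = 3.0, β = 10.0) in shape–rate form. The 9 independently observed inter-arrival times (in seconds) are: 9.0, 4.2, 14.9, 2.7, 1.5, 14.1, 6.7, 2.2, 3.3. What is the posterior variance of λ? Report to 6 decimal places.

With a Gamma(shape α, rate β) prior on the exponential rate λ, the posterior after n observations with total T = Σxᵢ is Gamma(α+n, β+T).
Sum of observations T = 58.6 seconds; n = 9.
Posterior: Gamma(3.0+9, 10.0+58.6) = Gamma(12.0, 68.6).
Var = α/β² = 0.002550.

0.002550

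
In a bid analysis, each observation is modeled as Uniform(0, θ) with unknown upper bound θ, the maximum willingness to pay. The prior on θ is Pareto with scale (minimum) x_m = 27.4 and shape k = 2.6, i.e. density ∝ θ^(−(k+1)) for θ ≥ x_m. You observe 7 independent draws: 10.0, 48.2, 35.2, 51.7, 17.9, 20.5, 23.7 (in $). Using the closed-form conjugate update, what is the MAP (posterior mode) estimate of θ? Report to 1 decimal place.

51.7

A Pareto(scale x_m, shape k) prior on the upper bound θ of Uniform(0, θ) is conjugate: posterior is Pareto(max(x_m, max xᵢ), k + n).
Sample maximum = 51.7; prior scale x_m = 27.4 → posterior scale = max = 51.7.
Posterior shape = 2.6 + 7 = 9.6.
The Pareto density is decreasing on [x_m, ∞), so the mode is x_m = 51.7.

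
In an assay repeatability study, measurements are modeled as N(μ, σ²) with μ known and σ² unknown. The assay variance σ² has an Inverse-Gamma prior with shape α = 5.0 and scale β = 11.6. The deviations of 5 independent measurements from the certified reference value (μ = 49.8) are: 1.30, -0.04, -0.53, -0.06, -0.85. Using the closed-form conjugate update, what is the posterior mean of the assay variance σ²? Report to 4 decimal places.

With known mean μ and an Inverse-Gamma(α, β) prior on σ², the Normal likelihood is conjugate: posterior is Inv-Gamma(α + n/2, β + Σ(xᵢ−μ)²/2).
Σ(xᵢ−μ)² = (1.30)² + (-0.04)² + (-0.53)² + (-0.06)² + (-0.85)² = 2.6986.
Posterior: Inv-Gamma(5.0 + 5/2, 11.6 + 2.6986/2) = Inv-Gamma(7.50, 12.94930).
E[σ²|data] = β/(α−1) = 12.94930/6.50 = 1.9922.

1.9922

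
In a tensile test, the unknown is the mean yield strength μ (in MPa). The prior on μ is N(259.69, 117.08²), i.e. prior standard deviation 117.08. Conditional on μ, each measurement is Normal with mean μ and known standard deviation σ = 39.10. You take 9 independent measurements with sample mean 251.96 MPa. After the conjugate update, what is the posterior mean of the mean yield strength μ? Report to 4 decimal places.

For Normal data with known variance σ², a Normal(μ₀, σ₀²) prior on μ is conjugate. Posterior precision = 1/σ₀² + n/σ²; posterior mean is the precision-weighted average of μ₀ and x̄.
n·x̄ = 9·251.96 = 2267.64.
σ₀² = 117.08² = 13707.7264, σ² = 39.10² = 1528.81; σ² + n·σ₀² = 1528.81 + 9·13707.7264 = 124898.3476.
Posterior mean = (μ₀/σ₀² + n·x̄/σ²)/(1/σ₀² + n/σ²) = (σ²·μ₀ + σ₀²·n·x̄)/(σ² + n·σ₀²) = (1528.81·259.69 + 13707.7264·2267.64)/124898.3476 = 31481205.362596/124898.3476 = 252.0546.

252.0546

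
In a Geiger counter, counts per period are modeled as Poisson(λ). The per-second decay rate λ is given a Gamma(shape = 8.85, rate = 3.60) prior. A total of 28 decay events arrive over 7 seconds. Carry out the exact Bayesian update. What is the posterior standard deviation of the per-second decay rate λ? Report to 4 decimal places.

With a Gamma(shape α, rate β) prior, the Poisson likelihood is conjugate: the posterior is Gamma(α + ΣXᵢ, β + n).
Posterior: Gamma(α+S, β+n) = Gamma(8.85+28, 3.60+7) = Gamma(36.85, 10.60).
SD = √α/β = √36.85/10.60 = 0.5727.

0.5727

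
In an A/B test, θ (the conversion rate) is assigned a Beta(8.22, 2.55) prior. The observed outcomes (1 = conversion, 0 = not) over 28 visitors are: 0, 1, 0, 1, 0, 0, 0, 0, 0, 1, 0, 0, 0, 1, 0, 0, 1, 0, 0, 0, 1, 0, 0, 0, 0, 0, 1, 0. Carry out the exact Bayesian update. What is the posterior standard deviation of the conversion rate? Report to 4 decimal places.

The Beta prior is conjugate to a Binomial/Bernoulli likelihood; the update adds successes to α and failures to β.
Posterior: Beta(α+k, β+n−k) = Beta(8.22+7, 2.55+21) = Beta(15.22, 23.55).
Var = αβ/((α+β)²(α+β+1)) = 15.22·23.55/(38.77²·39.77) = 0.00599596; SD = √0.00599596 = 0.0774.

0.0774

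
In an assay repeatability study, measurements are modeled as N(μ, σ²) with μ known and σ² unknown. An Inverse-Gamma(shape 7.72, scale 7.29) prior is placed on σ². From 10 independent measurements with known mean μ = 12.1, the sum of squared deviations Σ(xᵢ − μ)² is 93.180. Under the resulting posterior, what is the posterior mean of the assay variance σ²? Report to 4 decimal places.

With known mean μ and an Inverse-Gamma(α, β) prior on σ², the Normal likelihood is conjugate: posterior is Inv-Gamma(α + n/2, β + Σ(xᵢ−μ)²/2).
Posterior: Inv-Gamma(7.72 + 10/2, 7.29 + 93.180/2) = Inv-Gamma(12.72, 53.8800).
E[σ²|data] = β/(α−1) = 53.8800/11.72 = 4.5973.

4.5973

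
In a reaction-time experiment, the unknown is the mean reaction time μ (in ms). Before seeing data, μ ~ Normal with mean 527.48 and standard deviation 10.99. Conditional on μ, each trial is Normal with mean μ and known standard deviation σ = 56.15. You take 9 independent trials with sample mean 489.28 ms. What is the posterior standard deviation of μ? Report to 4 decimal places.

9.4770

For Normal data with known variance σ², a Normal(μ₀, σ₀²) prior on μ is conjugate. Posterior precision = 1/σ₀² + n/σ²; posterior mean is the precision-weighted average of μ₀ and x̄.
σ₀² = 10.99² = 120.7801, σ² = 56.15² = 3152.8225; σ² + n·σ₀² = 3152.8225 + 9·120.7801 = 4239.8434.
Posterior precision = 1/σ₀² + n/σ² = 1/120.7801 + 9/3152.8225 = (σ² + n·σ₀²)/(σ₀²σ²) = 4239.8434/(120.7801·3152.8225); posterior variance σₙ² = σ₀²σ²/(σ² + n·σ₀²) = 120.7801·3152.8225/4239.8434 = 89.814217.
Posterior SD = √σₙ² = √(120.7801·3152.8225/4239.8434) = 9.4770.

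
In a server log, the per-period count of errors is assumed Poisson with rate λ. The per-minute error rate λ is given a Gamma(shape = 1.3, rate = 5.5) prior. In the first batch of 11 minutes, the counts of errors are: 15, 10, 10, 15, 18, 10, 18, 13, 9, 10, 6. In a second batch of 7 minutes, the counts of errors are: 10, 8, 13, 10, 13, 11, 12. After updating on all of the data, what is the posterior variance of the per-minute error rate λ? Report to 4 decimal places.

0.3844

With a Gamma(shape α, rate β) prior, the Poisson likelihood is conjugate: the posterior is Gamma(α + ΣXᵢ, β + n).
Batch 1: sum of counts S = 134 over n = 11 minutes.
After batch 1: Gamma(α+S, β+n) = Gamma(1.3+134, 5.5+11) = Gamma(135.3, 16.5).
Batch 2: sum of counts S = 77 over n = 7 minutes.
After batch 2: Gamma(α+S, β+n) = Gamma(135.3+77, 16.5+7) = Gamma(212.3, 23.5).
Var = α/β² = 212.3/23.5² = 0.3844.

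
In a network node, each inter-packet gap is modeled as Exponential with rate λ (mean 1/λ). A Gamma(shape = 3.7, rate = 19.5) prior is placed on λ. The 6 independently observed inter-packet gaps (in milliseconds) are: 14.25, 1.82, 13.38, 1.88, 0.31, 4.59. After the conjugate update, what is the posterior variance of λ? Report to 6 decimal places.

With a Gamma(shape α, rate β) prior on the exponential rate λ, the posterior after n observations with total T = Σxᵢ is Gamma(α+n, β+T).
Sum of observations T = 36.23 milliseconds; n = 6.
Posterior: Gamma(3.7+6, 19.5+36.23) = Gamma(9.7, 55.73).
Var = α/β² = 0.003123.

0.003123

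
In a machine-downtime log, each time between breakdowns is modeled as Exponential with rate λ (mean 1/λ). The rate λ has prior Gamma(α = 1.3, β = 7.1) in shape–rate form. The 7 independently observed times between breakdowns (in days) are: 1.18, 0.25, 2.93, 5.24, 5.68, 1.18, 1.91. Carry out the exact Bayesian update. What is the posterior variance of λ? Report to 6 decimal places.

With a Gamma(shape α, rate β) prior on the exponential rate λ, the posterior after n observations with total T = Σxᵢ is Gamma(α+n, β+T).
Sum of observations T = 18.37 days; n = 7.
Posterior: Gamma(1.3+7, 7.1+18.37) = Gamma(8.3, 25.47).
Var = α/β² = 0.012794.

0.012794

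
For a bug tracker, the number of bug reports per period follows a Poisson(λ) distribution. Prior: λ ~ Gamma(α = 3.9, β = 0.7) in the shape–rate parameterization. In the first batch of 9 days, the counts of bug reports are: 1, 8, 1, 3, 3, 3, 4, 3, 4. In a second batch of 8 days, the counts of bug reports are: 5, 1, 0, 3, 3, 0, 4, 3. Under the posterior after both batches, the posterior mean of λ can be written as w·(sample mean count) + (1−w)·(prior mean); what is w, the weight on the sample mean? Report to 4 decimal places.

0.9605

With a Gamma(shape α, rate β) prior, the Poisson likelihood is conjugate: the posterior is Gamma(α + ΣXᵢ, β + n).
Total number of days: n = 9 + 8 = 17.
Posterior mean = (α₀+S)/(β₀+n) = [n/(β₀+n)]·(S/n) + [β₀/(β₀+n)]·(α₀/β₀), so only n and β₀ enter the weight.
Weight on data w = n/(β₀+n) = 17/(0.7+17) = 17/17.7 = 0.9605.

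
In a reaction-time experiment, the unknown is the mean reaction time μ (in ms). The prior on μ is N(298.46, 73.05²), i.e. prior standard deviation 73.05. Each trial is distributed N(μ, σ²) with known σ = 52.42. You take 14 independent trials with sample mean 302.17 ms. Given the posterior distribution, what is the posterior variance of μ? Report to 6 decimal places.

189.312328

For Normal data with known variance σ², a Normal(μ₀, σ₀²) prior on μ is conjugate. Posterior precision = 1/σ₀² + n/σ²; posterior mean is the precision-weighted average of μ₀ and x̄.
σ₀² = 73.05² = 5336.3025, σ² = 52.42² = 2747.8564; σ² + n·σ₀² = 2747.8564 + 14·5336.3025 = 77456.0914.
Posterior precision = 1/σ₀² + n/σ² = 1/5336.3025 + 14/2747.8564 = (σ² + n·σ₀²)/(σ₀²σ²) = 77456.0914/(5336.3025·2747.8564); posterior variance σₙ² = σ₀²σ²/(σ² + n·σ₀²) = 5336.3025·2747.8564/77456.0914 = 189.312328.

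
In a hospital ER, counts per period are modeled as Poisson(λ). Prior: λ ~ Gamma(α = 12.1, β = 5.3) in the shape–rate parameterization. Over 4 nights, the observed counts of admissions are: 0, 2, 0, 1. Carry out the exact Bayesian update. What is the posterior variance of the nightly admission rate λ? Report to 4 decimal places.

0.1746

With a Gamma(shape α, rate β) prior, the Poisson likelihood is conjugate: the posterior is Gamma(α + ΣXᵢ, β + n).
Sum of counts S = 3 over n = 4 nights.
Posterior: Gamma(α+S, β+n) = Gamma(12.1+3, 5.3+4) = Gamma(15.1, 9.3).
Var = α/β² = 15.1/9.3² = 0.1746.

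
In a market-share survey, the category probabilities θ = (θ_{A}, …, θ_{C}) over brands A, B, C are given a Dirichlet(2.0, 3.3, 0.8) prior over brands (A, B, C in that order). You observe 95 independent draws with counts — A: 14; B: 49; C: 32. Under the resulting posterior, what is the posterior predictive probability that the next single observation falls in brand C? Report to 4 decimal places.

The Dirichlet prior is conjugate to the Multinomial likelihood: each posterior αⱼ = prior αⱼ + observed count nⱼ.
Posterior concentration: (16.0, 52.3, 32.8), total = 101.1.
P(next = C | data) = α_{C}/Σα = 0.3244.

0.3244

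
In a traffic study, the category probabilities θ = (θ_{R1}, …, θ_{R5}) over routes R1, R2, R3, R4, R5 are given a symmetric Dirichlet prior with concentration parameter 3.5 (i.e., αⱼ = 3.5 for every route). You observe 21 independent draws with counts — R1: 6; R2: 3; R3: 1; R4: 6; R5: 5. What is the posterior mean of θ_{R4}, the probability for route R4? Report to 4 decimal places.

The Dirichlet prior is conjugate to the Multinomial likelihood: each posterior αⱼ = prior αⱼ + observed count nⱼ.
Posterior concentration: (9.5, 6.5, 4.5, 9.5, 8.5), total = 38.5.
E[θ_{R4}|data] = α_{R4}/Σα = 9.5/38.5 = 0.2468.

0.2468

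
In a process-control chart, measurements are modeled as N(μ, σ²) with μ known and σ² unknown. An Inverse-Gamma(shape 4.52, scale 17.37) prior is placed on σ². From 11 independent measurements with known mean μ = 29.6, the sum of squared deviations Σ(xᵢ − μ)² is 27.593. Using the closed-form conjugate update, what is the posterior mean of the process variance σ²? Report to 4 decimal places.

3.4553

With known mean μ and an Inverse-Gamma(α, β) prior on σ², the Normal likelihood is conjugate: posterior is Inv-Gamma(α + n/2, β + Σ(xᵢ−μ)²/2).
Posterior: Inv-Gamma(4.52 + 11/2, 17.37 + 27.593/2) = Inv-Gamma(10.02, 31.1665).
E[σ²|data] = β/(α−1) = 31.1665/9.02 = 3.4553.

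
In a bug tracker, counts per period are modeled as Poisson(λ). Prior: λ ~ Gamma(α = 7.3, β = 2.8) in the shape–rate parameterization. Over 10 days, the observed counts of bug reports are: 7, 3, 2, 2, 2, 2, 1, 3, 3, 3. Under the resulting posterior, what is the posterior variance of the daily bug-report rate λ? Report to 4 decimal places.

With a Gamma(shape α, rate β) prior, the Poisson likelihood is conjugate: the posterior is Gamma(α + ΣXᵢ, β + n).
Sum of counts S = 28 over n = 10 days.
Posterior: Gamma(α+S, β+n) = Gamma(7.3+28, 2.8+10) = Gamma(35.3, 12.8).
Var = α/β² = 35.3/12.8² = 0.2155.

0.2155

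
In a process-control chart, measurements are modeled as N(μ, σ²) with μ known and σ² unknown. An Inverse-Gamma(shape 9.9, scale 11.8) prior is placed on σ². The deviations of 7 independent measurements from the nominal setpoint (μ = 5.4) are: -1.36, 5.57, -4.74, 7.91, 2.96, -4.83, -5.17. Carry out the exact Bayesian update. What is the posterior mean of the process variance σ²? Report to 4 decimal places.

With known mean μ and an Inverse-Gamma(α, β) prior on σ², the Normal likelihood is conjugate: posterior is Inv-Gamma(α + n/2, β + Σ(xᵢ−μ)²/2).
Σ(xᵢ−μ)² = (-1.36)² + (5.57)² + (-4.74)² + (7.91)² + (2.96)² + (-4.83)² + (-5.17)² = 176.7296.
Posterior: Inv-Gamma(9.9 + 7/2, 11.8 + 176.7296/2) = Inv-Gamma(13.40, 100.16480).
E[σ²|data] = β/(α−1) = 100.16480/12.40 = 8.0778.

8.0778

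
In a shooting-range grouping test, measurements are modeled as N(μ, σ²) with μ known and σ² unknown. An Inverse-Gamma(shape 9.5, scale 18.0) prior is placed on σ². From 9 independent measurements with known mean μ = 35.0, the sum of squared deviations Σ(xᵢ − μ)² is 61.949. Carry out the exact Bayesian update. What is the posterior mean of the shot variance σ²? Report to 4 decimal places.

3.7673

With known mean μ and an Inverse-Gamma(α, β) prior on σ², the Normal likelihood is conjugate: posterior is Inv-Gamma(α + n/2, β + Σ(xᵢ−μ)²/2).
Posterior: Inv-Gamma(9.5 + 9/2, 18.0 + 61.949/2) = Inv-Gamma(14.00, 48.9745).
E[σ²|data] = β/(α−1) = 48.9745/13.00 = 3.7673.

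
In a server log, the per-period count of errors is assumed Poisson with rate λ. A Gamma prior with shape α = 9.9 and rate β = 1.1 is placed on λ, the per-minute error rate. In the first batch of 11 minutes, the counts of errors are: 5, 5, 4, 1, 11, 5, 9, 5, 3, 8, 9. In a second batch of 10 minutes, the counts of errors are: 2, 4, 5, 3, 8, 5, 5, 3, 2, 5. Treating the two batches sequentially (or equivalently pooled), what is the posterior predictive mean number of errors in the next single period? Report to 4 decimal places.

With a Gamma(shape α, rate β) prior, the Poisson likelihood is conjugate: the posterior is Gamma(α + ΣXᵢ, β + n).
Batch 1: sum of counts S = 65 over n = 11 minutes.
After batch 1: Gamma(α+S, β+n) = Gamma(9.9+65, 1.1+11) = Gamma(74.9, 12.1).
Batch 2: sum of counts S = 42 over n = 10 minutes.
After batch 2: Gamma(α+S, β+n) = Gamma(74.9+42, 12.1+10) = Gamma(116.9, 22.1).
The predictive distribution for one future period is NegBinom with mean α/β = 5.2896.

5.2896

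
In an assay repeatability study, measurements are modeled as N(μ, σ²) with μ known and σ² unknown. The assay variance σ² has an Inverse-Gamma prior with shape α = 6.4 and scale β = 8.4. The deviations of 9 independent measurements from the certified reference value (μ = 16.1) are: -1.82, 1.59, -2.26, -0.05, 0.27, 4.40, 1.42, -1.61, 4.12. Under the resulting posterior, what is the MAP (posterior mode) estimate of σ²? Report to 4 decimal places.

2.8893

With known mean μ and an Inverse-Gamma(α, β) prior on σ², the Normal likelihood is conjugate: posterior is Inv-Gamma(α + n/2, β + Σ(xᵢ−μ)²/2).
Σ(xᵢ−μ)² = (-1.82)² + (1.59)² + (-2.26)² + (-0.05)² + (0.27)² + (4.40)² + (1.42)² + (-1.61)² + (4.12)² = 51.9664.
Posterior: Inv-Gamma(6.4 + 9/2, 8.4 + 51.9664/2) = Inv-Gamma(10.90, 34.38320).
Mode = β/(α+1) = 34.38320/11.90 = 2.8893.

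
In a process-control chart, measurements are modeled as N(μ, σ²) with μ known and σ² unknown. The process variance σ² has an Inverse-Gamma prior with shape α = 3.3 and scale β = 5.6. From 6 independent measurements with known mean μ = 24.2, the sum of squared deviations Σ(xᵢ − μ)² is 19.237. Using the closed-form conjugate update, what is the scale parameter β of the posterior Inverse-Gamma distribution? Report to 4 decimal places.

With known mean μ and an Inverse-Gamma(α, β) prior on σ², the Normal likelihood is conjugate: posterior is Inv-Gamma(α + n/2, β + Σ(xᵢ−μ)²/2).
Posterior: Inv-Gamma(3.3 + 6/2, 5.6 + 19.237/2) = Inv-Gamma(6.30, 15.2185).
Posterior β = 15.2185.

15.2185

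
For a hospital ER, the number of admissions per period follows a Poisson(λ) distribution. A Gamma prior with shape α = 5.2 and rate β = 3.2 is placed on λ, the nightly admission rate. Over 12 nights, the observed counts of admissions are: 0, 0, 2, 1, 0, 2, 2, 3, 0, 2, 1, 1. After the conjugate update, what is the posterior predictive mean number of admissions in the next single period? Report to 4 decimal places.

With a Gamma(shape α, rate β) prior, the Poisson likelihood is conjugate: the posterior is Gamma(α + ΣXᵢ, β + n).
Sum of counts S = 14 over n = 12 nights.
Posterior: Gamma(α+S, β+n) = Gamma(5.2+14, 3.2+12) = Gamma(19.2, 15.2).
The predictive distribution for one future period is NegBinom with mean α/β = 1.2632.

1.2632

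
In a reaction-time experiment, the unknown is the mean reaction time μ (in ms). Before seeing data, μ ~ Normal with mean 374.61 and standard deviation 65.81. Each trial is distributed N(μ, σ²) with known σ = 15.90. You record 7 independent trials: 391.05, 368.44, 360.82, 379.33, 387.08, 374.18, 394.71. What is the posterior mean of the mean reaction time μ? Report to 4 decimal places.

379.3335

For Normal data with known variance σ², a Normal(μ₀, σ₀²) prior on μ is conjugate. Posterior precision = 1/σ₀² + n/σ²; posterior mean is the precision-weighted average of μ₀ and x̄.
Σxᵢ = 391.05 + 368.44 + 360.82 + 379.33 + 387.08 + 374.18 + 394.71 = 2655.61, so n·x̄ = 2655.61.
σ₀² = 65.81² = 4330.9561, σ² = 15.90² = 252.81; σ² + n·σ₀² = 252.81 + 7·4330.9561 = 30569.5027.
Posterior mean = (μ₀/σ₀² + n·x̄/σ²)/(1/σ₀² + n/σ²) = (σ²·μ₀ + σ₀²·n·x̄)/(σ² + n·σ₀²) = (252.81·374.61 + 4330.9561·2655.61)/30569.5027 = 11596035.482821/30569.5027 = 379.3335.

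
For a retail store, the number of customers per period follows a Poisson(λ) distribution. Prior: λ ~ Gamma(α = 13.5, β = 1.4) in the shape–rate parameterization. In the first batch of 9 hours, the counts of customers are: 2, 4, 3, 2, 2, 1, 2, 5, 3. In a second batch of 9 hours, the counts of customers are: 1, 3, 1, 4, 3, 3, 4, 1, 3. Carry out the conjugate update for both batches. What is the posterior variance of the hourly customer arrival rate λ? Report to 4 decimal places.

0.1608

With a Gamma(shape α, rate β) prior, the Poisson likelihood is conjugate: the posterior is Gamma(α + ΣXᵢ, β + n).
Batch 1: sum of counts S = 24 over n = 9 hours.
After batch 1: Gamma(α+S, β+n) = Gamma(13.5+24, 1.4+9) = Gamma(37.5, 10.4).
Batch 2: sum of counts S = 23 over n = 9 hours.
After batch 2: Gamma(α+S, β+n) = Gamma(37.5+23, 10.4+9) = Gamma(60.5, 19.4).
Var = α/β² = 60.5/19.4² = 0.1608.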